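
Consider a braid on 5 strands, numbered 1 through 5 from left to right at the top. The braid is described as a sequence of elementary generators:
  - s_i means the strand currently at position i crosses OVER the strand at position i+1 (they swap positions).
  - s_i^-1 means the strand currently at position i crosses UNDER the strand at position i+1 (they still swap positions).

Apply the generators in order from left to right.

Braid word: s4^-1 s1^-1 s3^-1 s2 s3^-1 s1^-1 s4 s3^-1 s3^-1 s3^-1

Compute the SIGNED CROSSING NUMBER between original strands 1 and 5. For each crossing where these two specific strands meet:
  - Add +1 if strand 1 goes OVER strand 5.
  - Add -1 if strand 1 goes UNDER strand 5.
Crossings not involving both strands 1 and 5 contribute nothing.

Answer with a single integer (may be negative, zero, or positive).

Gen 1: crossing 4x5. Both 1&5? no. Sum: 0
Gen 2: crossing 1x2. Both 1&5? no. Sum: 0
Gen 3: crossing 3x5. Both 1&5? no. Sum: 0
Gen 4: 1 over 5. Both 1&5? yes. Contrib: +1. Sum: 1
Gen 5: crossing 1x3. Both 1&5? no. Sum: 1
Gen 6: crossing 2x5. Both 1&5? no. Sum: 1
Gen 7: crossing 1x4. Both 1&5? no. Sum: 1
Gen 8: crossing 3x4. Both 1&5? no. Sum: 1
Gen 9: crossing 4x3. Both 1&5? no. Sum: 1
Gen 10: crossing 3x4. Both 1&5? no. Sum: 1

Answer: 1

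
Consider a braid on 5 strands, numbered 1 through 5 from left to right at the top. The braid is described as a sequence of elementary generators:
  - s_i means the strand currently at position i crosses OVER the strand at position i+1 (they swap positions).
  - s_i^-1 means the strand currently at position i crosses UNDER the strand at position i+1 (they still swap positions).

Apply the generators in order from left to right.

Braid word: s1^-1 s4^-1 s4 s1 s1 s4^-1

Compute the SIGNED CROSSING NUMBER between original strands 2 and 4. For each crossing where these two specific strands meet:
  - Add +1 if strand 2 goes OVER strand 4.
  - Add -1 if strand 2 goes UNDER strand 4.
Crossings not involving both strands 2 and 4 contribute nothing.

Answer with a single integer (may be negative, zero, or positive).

Gen 1: crossing 1x2. Both 2&4? no. Sum: 0
Gen 2: crossing 4x5. Both 2&4? no. Sum: 0
Gen 3: crossing 5x4. Both 2&4? no. Sum: 0
Gen 4: crossing 2x1. Both 2&4? no. Sum: 0
Gen 5: crossing 1x2. Both 2&4? no. Sum: 0
Gen 6: crossing 4x5. Both 2&4? no. Sum: 0

Answer: 0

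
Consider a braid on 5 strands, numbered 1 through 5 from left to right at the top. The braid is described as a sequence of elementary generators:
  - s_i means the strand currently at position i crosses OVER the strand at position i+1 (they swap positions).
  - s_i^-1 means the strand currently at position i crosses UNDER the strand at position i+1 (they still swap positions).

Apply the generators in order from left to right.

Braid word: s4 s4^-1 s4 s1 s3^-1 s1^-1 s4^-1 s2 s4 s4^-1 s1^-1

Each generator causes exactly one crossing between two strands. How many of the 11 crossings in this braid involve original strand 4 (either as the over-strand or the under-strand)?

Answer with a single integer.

Answer: 6

Derivation:
Gen 1: crossing 4x5. Involves strand 4? yes. Count so far: 1
Gen 2: crossing 5x4. Involves strand 4? yes. Count so far: 2
Gen 3: crossing 4x5. Involves strand 4? yes. Count so far: 3
Gen 4: crossing 1x2. Involves strand 4? no. Count so far: 3
Gen 5: crossing 3x5. Involves strand 4? no. Count so far: 3
Gen 6: crossing 2x1. Involves strand 4? no. Count so far: 3
Gen 7: crossing 3x4. Involves strand 4? yes. Count so far: 4
Gen 8: crossing 2x5. Involves strand 4? no. Count so far: 4
Gen 9: crossing 4x3. Involves strand 4? yes. Count so far: 5
Gen 10: crossing 3x4. Involves strand 4? yes. Count so far: 6
Gen 11: crossing 1x5. Involves strand 4? no. Count so far: 6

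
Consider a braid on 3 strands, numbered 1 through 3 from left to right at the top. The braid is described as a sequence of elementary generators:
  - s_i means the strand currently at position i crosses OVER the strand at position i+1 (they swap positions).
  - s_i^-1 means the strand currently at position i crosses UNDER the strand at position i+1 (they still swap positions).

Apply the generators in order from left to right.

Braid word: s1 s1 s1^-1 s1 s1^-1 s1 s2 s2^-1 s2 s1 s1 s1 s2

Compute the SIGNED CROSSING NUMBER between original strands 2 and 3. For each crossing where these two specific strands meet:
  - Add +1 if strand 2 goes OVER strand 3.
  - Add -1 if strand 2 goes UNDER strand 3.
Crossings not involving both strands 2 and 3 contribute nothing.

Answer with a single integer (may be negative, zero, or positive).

Gen 1: crossing 1x2. Both 2&3? no. Sum: 0
Gen 2: crossing 2x1. Both 2&3? no. Sum: 0
Gen 3: crossing 1x2. Both 2&3? no. Sum: 0
Gen 4: crossing 2x1. Both 2&3? no. Sum: 0
Gen 5: crossing 1x2. Both 2&3? no. Sum: 0
Gen 6: crossing 2x1. Both 2&3? no. Sum: 0
Gen 7: 2 over 3. Both 2&3? yes. Contrib: +1. Sum: 1
Gen 8: 3 under 2. Both 2&3? yes. Contrib: +1. Sum: 2
Gen 9: 2 over 3. Both 2&3? yes. Contrib: +1. Sum: 3
Gen 10: crossing 1x3. Both 2&3? no. Sum: 3
Gen 11: crossing 3x1. Both 2&3? no. Sum: 3
Gen 12: crossing 1x3. Both 2&3? no. Sum: 3
Gen 13: crossing 1x2. Both 2&3? no. Sum: 3

Answer: 3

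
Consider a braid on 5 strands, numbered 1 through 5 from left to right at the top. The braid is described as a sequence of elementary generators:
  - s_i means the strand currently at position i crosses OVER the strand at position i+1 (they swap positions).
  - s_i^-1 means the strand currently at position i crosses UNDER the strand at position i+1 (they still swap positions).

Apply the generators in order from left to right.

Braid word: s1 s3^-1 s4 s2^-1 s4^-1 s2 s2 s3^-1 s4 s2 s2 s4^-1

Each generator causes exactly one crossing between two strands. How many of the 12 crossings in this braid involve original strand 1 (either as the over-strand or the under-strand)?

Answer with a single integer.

Gen 1: crossing 1x2. Involves strand 1? yes. Count so far: 1
Gen 2: crossing 3x4. Involves strand 1? no. Count so far: 1
Gen 3: crossing 3x5. Involves strand 1? no. Count so far: 1
Gen 4: crossing 1x4. Involves strand 1? yes. Count so far: 2
Gen 5: crossing 5x3. Involves strand 1? no. Count so far: 2
Gen 6: crossing 4x1. Involves strand 1? yes. Count so far: 3
Gen 7: crossing 1x4. Involves strand 1? yes. Count so far: 4
Gen 8: crossing 1x3. Involves strand 1? yes. Count so far: 5
Gen 9: crossing 1x5. Involves strand 1? yes. Count so far: 6
Gen 10: crossing 4x3. Involves strand 1? no. Count so far: 6
Gen 11: crossing 3x4. Involves strand 1? no. Count so far: 6
Gen 12: crossing 5x1. Involves strand 1? yes. Count so far: 7

Answer: 7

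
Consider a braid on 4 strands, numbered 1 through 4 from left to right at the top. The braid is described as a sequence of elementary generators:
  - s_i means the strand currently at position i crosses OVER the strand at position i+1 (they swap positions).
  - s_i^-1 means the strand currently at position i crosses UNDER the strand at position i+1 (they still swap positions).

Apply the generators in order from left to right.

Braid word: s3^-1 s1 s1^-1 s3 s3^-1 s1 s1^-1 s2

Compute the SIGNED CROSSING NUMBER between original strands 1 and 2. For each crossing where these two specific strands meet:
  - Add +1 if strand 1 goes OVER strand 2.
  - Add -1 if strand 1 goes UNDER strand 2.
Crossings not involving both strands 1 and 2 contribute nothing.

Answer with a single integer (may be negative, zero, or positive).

Gen 1: crossing 3x4. Both 1&2? no. Sum: 0
Gen 2: 1 over 2. Both 1&2? yes. Contrib: +1. Sum: 1
Gen 3: 2 under 1. Both 1&2? yes. Contrib: +1. Sum: 2
Gen 4: crossing 4x3. Both 1&2? no. Sum: 2
Gen 5: crossing 3x4. Both 1&2? no. Sum: 2
Gen 6: 1 over 2. Both 1&2? yes. Contrib: +1. Sum: 3
Gen 7: 2 under 1. Both 1&2? yes. Contrib: +1. Sum: 4
Gen 8: crossing 2x4. Both 1&2? no. Sum: 4

Answer: 4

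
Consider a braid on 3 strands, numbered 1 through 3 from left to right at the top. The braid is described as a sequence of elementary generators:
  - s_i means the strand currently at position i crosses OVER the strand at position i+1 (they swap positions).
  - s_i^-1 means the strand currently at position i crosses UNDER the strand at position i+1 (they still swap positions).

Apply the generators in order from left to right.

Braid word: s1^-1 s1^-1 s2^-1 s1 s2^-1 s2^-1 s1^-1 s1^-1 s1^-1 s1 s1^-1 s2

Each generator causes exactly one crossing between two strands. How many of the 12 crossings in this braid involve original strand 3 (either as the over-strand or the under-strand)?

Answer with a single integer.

Gen 1: crossing 1x2. Involves strand 3? no. Count so far: 0
Gen 2: crossing 2x1. Involves strand 3? no. Count so far: 0
Gen 3: crossing 2x3. Involves strand 3? yes. Count so far: 1
Gen 4: crossing 1x3. Involves strand 3? yes. Count so far: 2
Gen 5: crossing 1x2. Involves strand 3? no. Count so far: 2
Gen 6: crossing 2x1. Involves strand 3? no. Count so far: 2
Gen 7: crossing 3x1. Involves strand 3? yes. Count so far: 3
Gen 8: crossing 1x3. Involves strand 3? yes. Count so far: 4
Gen 9: crossing 3x1. Involves strand 3? yes. Count so far: 5
Gen 10: crossing 1x3. Involves strand 3? yes. Count so far: 6
Gen 11: crossing 3x1. Involves strand 3? yes. Count so far: 7
Gen 12: crossing 3x2. Involves strand 3? yes. Count so far: 8

Answer: 8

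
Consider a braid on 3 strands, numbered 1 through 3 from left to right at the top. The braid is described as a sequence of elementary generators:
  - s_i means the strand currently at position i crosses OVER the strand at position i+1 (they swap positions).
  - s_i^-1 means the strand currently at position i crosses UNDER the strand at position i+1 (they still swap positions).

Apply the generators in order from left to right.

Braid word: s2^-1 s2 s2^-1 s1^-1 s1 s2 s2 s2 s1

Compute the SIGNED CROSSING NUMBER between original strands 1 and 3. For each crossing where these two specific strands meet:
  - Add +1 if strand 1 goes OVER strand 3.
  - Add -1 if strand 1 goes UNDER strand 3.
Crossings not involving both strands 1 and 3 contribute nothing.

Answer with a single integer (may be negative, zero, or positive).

Answer: -2

Derivation:
Gen 1: crossing 2x3. Both 1&3? no. Sum: 0
Gen 2: crossing 3x2. Both 1&3? no. Sum: 0
Gen 3: crossing 2x3. Both 1&3? no. Sum: 0
Gen 4: 1 under 3. Both 1&3? yes. Contrib: -1. Sum: -1
Gen 5: 3 over 1. Both 1&3? yes. Contrib: -1. Sum: -2
Gen 6: crossing 3x2. Both 1&3? no. Sum: -2
Gen 7: crossing 2x3. Both 1&3? no. Sum: -2
Gen 8: crossing 3x2. Both 1&3? no. Sum: -2
Gen 9: crossing 1x2. Both 1&3? no. Sum: -2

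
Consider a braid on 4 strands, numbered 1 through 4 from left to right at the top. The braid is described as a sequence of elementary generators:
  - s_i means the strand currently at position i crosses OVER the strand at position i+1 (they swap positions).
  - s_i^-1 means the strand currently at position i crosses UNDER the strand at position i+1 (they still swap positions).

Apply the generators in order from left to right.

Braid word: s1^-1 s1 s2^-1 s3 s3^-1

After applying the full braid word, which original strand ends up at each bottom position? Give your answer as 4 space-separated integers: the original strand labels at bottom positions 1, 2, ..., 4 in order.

Gen 1 (s1^-1): strand 1 crosses under strand 2. Perm now: [2 1 3 4]
Gen 2 (s1): strand 2 crosses over strand 1. Perm now: [1 2 3 4]
Gen 3 (s2^-1): strand 2 crosses under strand 3. Perm now: [1 3 2 4]
Gen 4 (s3): strand 2 crosses over strand 4. Perm now: [1 3 4 2]
Gen 5 (s3^-1): strand 4 crosses under strand 2. Perm now: [1 3 2 4]

Answer: 1 3 2 4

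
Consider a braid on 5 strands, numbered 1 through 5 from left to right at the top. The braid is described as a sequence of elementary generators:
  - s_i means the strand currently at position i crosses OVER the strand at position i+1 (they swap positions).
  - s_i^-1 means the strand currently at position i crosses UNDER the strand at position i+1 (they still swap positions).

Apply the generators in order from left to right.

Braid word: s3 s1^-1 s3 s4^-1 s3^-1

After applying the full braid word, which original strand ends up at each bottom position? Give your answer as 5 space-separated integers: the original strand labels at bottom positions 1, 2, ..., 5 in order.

Gen 1 (s3): strand 3 crosses over strand 4. Perm now: [1 2 4 3 5]
Gen 2 (s1^-1): strand 1 crosses under strand 2. Perm now: [2 1 4 3 5]
Gen 3 (s3): strand 4 crosses over strand 3. Perm now: [2 1 3 4 5]
Gen 4 (s4^-1): strand 4 crosses under strand 5. Perm now: [2 1 3 5 4]
Gen 5 (s3^-1): strand 3 crosses under strand 5. Perm now: [2 1 5 3 4]

Answer: 2 1 5 3 4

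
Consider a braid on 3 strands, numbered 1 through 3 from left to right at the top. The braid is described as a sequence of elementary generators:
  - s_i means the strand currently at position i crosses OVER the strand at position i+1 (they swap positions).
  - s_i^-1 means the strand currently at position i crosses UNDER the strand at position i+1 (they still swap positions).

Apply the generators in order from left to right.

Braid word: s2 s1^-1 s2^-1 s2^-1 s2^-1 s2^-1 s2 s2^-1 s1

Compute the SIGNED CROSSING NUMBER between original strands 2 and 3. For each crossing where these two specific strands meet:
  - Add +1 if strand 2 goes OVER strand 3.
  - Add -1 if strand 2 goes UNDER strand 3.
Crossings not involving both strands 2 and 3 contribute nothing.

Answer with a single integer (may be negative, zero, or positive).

Gen 1: 2 over 3. Both 2&3? yes. Contrib: +1. Sum: 1
Gen 2: crossing 1x3. Both 2&3? no. Sum: 1
Gen 3: crossing 1x2. Both 2&3? no. Sum: 1
Gen 4: crossing 2x1. Both 2&3? no. Sum: 1
Gen 5: crossing 1x2. Both 2&3? no. Sum: 1
Gen 6: crossing 2x1. Both 2&3? no. Sum: 1
Gen 7: crossing 1x2. Both 2&3? no. Sum: 1
Gen 8: crossing 2x1. Both 2&3? no. Sum: 1
Gen 9: crossing 3x1. Both 2&3? no. Sum: 1

Answer: 1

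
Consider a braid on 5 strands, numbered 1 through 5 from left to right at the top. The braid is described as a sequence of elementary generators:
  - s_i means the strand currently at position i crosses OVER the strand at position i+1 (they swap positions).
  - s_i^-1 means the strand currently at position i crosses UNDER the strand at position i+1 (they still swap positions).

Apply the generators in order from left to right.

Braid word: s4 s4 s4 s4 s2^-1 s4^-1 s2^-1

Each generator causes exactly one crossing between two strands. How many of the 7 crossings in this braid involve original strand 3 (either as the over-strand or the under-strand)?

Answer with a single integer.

Gen 1: crossing 4x5. Involves strand 3? no. Count so far: 0
Gen 2: crossing 5x4. Involves strand 3? no. Count so far: 0
Gen 3: crossing 4x5. Involves strand 3? no. Count so far: 0
Gen 4: crossing 5x4. Involves strand 3? no. Count so far: 0
Gen 5: crossing 2x3. Involves strand 3? yes. Count so far: 1
Gen 6: crossing 4x5. Involves strand 3? no. Count so far: 1
Gen 7: crossing 3x2. Involves strand 3? yes. Count so far: 2

Answer: 2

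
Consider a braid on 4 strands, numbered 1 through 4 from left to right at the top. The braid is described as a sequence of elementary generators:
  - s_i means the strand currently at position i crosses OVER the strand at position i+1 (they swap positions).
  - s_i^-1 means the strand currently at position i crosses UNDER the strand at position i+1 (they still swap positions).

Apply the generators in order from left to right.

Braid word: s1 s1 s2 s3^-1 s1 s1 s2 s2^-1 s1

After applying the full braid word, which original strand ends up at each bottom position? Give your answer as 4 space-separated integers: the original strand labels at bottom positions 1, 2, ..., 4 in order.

Gen 1 (s1): strand 1 crosses over strand 2. Perm now: [2 1 3 4]
Gen 2 (s1): strand 2 crosses over strand 1. Perm now: [1 2 3 4]
Gen 3 (s2): strand 2 crosses over strand 3. Perm now: [1 3 2 4]
Gen 4 (s3^-1): strand 2 crosses under strand 4. Perm now: [1 3 4 2]
Gen 5 (s1): strand 1 crosses over strand 3. Perm now: [3 1 4 2]
Gen 6 (s1): strand 3 crosses over strand 1. Perm now: [1 3 4 2]
Gen 7 (s2): strand 3 crosses over strand 4. Perm now: [1 4 3 2]
Gen 8 (s2^-1): strand 4 crosses under strand 3. Perm now: [1 3 4 2]
Gen 9 (s1): strand 1 crosses over strand 3. Perm now: [3 1 4 2]

Answer: 3 1 4 2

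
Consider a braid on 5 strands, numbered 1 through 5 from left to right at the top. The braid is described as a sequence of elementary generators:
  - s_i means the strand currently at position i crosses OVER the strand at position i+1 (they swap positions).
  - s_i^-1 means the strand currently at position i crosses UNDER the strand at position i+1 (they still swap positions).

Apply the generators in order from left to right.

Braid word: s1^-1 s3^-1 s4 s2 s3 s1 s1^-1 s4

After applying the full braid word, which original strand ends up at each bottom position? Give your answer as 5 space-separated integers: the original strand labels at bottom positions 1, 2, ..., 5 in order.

Answer: 2 4 5 3 1

Derivation:
Gen 1 (s1^-1): strand 1 crosses under strand 2. Perm now: [2 1 3 4 5]
Gen 2 (s3^-1): strand 3 crosses under strand 4. Perm now: [2 1 4 3 5]
Gen 3 (s4): strand 3 crosses over strand 5. Perm now: [2 1 4 5 3]
Gen 4 (s2): strand 1 crosses over strand 4. Perm now: [2 4 1 5 3]
Gen 5 (s3): strand 1 crosses over strand 5. Perm now: [2 4 5 1 3]
Gen 6 (s1): strand 2 crosses over strand 4. Perm now: [4 2 5 1 3]
Gen 7 (s1^-1): strand 4 crosses under strand 2. Perm now: [2 4 5 1 3]
Gen 8 (s4): strand 1 crosses over strand 3. Perm now: [2 4 5 3 1]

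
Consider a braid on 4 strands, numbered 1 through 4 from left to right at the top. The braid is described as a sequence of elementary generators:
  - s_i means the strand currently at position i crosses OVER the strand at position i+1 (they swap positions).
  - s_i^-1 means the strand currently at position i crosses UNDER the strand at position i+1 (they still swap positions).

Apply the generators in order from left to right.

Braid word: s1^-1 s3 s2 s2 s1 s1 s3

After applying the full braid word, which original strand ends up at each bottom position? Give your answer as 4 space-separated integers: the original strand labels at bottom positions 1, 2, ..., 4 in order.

Answer: 2 1 3 4

Derivation:
Gen 1 (s1^-1): strand 1 crosses under strand 2. Perm now: [2 1 3 4]
Gen 2 (s3): strand 3 crosses over strand 4. Perm now: [2 1 4 3]
Gen 3 (s2): strand 1 crosses over strand 4. Perm now: [2 4 1 3]
Gen 4 (s2): strand 4 crosses over strand 1. Perm now: [2 1 4 3]
Gen 5 (s1): strand 2 crosses over strand 1. Perm now: [1 2 4 3]
Gen 6 (s1): strand 1 crosses over strand 2. Perm now: [2 1 4 3]
Gen 7 (s3): strand 4 crosses over strand 3. Perm now: [2 1 3 4]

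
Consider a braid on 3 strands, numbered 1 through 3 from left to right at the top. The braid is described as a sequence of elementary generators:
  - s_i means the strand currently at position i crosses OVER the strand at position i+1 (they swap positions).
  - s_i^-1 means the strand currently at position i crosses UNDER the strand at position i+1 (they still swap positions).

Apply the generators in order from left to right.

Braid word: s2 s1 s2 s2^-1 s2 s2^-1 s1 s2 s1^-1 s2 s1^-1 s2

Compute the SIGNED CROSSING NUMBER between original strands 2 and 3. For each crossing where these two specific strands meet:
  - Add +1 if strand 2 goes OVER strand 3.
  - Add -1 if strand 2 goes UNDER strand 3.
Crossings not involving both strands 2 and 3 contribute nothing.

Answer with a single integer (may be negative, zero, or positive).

Answer: -1

Derivation:
Gen 1: 2 over 3. Both 2&3? yes. Contrib: +1. Sum: 1
Gen 2: crossing 1x3. Both 2&3? no. Sum: 1
Gen 3: crossing 1x2. Both 2&3? no. Sum: 1
Gen 4: crossing 2x1. Both 2&3? no. Sum: 1
Gen 5: crossing 1x2. Both 2&3? no. Sum: 1
Gen 6: crossing 2x1. Both 2&3? no. Sum: 1
Gen 7: crossing 3x1. Both 2&3? no. Sum: 1
Gen 8: 3 over 2. Both 2&3? yes. Contrib: -1. Sum: 0
Gen 9: crossing 1x2. Both 2&3? no. Sum: 0
Gen 10: crossing 1x3. Both 2&3? no. Sum: 0
Gen 11: 2 under 3. Both 2&3? yes. Contrib: -1. Sum: -1
Gen 12: crossing 2x1. Both 2&3? no. Sum: -1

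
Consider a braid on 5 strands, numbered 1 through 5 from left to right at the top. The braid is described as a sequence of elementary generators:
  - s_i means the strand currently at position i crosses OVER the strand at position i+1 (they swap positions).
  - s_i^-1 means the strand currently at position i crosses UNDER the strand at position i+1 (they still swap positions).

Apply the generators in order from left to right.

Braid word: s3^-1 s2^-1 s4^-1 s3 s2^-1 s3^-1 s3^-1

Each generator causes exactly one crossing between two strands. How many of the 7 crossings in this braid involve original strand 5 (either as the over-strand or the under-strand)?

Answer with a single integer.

Answer: 3

Derivation:
Gen 1: crossing 3x4. Involves strand 5? no. Count so far: 0
Gen 2: crossing 2x4. Involves strand 5? no. Count so far: 0
Gen 3: crossing 3x5. Involves strand 5? yes. Count so far: 1
Gen 4: crossing 2x5. Involves strand 5? yes. Count so far: 2
Gen 5: crossing 4x5. Involves strand 5? yes. Count so far: 3
Gen 6: crossing 4x2. Involves strand 5? no. Count so far: 3
Gen 7: crossing 2x4. Involves strand 5? no. Count so far: 3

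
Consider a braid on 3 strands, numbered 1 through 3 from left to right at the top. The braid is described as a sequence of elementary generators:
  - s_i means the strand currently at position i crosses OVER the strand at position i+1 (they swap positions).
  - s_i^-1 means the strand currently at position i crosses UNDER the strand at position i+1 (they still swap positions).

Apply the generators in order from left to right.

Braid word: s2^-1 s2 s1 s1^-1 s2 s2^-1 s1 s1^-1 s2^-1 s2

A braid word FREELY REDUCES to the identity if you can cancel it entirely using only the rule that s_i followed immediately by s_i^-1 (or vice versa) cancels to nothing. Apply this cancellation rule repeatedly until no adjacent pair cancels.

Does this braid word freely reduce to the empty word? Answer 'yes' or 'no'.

Gen 1 (s2^-1): push. Stack: [s2^-1]
Gen 2 (s2): cancels prior s2^-1. Stack: []
Gen 3 (s1): push. Stack: [s1]
Gen 4 (s1^-1): cancels prior s1. Stack: []
Gen 5 (s2): push. Stack: [s2]
Gen 6 (s2^-1): cancels prior s2. Stack: []
Gen 7 (s1): push. Stack: [s1]
Gen 8 (s1^-1): cancels prior s1. Stack: []
Gen 9 (s2^-1): push. Stack: [s2^-1]
Gen 10 (s2): cancels prior s2^-1. Stack: []
Reduced word: (empty)

Answer: yes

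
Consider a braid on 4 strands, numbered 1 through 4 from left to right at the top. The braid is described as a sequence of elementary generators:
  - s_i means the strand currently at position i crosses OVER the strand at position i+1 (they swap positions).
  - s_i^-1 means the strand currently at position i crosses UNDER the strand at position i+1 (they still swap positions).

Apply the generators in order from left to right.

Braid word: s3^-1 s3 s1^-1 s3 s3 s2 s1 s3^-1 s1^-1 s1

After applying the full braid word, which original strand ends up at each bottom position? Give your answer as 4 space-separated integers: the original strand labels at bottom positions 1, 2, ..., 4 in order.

Answer: 3 2 4 1

Derivation:
Gen 1 (s3^-1): strand 3 crosses under strand 4. Perm now: [1 2 4 3]
Gen 2 (s3): strand 4 crosses over strand 3. Perm now: [1 2 3 4]
Gen 3 (s1^-1): strand 1 crosses under strand 2. Perm now: [2 1 3 4]
Gen 4 (s3): strand 3 crosses over strand 4. Perm now: [2 1 4 3]
Gen 5 (s3): strand 4 crosses over strand 3. Perm now: [2 1 3 4]
Gen 6 (s2): strand 1 crosses over strand 3. Perm now: [2 3 1 4]
Gen 7 (s1): strand 2 crosses over strand 3. Perm now: [3 2 1 4]
Gen 8 (s3^-1): strand 1 crosses under strand 4. Perm now: [3 2 4 1]
Gen 9 (s1^-1): strand 3 crosses under strand 2. Perm now: [2 3 4 1]
Gen 10 (s1): strand 2 crosses over strand 3. Perm now: [3 2 4 1]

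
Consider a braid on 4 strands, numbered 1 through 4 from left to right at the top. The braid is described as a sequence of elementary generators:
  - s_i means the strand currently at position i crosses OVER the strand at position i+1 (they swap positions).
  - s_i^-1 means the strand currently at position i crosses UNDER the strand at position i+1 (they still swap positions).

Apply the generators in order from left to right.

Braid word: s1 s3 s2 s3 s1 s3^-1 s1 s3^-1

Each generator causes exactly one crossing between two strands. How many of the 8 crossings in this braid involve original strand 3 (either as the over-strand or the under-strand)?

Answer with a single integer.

Answer: 4

Derivation:
Gen 1: crossing 1x2. Involves strand 3? no. Count so far: 0
Gen 2: crossing 3x4. Involves strand 3? yes. Count so far: 1
Gen 3: crossing 1x4. Involves strand 3? no. Count so far: 1
Gen 4: crossing 1x3. Involves strand 3? yes. Count so far: 2
Gen 5: crossing 2x4. Involves strand 3? no. Count so far: 2
Gen 6: crossing 3x1. Involves strand 3? yes. Count so far: 3
Gen 7: crossing 4x2. Involves strand 3? no. Count so far: 3
Gen 8: crossing 1x3. Involves strand 3? yes. Count so far: 4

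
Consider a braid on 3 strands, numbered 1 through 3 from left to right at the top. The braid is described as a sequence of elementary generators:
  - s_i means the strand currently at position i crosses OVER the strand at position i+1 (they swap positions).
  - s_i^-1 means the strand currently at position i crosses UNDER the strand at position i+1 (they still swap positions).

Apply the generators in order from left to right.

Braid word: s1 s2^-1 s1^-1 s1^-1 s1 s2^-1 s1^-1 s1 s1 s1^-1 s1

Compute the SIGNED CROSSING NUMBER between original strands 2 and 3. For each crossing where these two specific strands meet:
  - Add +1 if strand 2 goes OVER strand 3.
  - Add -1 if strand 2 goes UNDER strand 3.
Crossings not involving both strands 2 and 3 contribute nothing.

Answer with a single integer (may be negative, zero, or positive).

Gen 1: crossing 1x2. Both 2&3? no. Sum: 0
Gen 2: crossing 1x3. Both 2&3? no. Sum: 0
Gen 3: 2 under 3. Both 2&3? yes. Contrib: -1. Sum: -1
Gen 4: 3 under 2. Both 2&3? yes. Contrib: +1. Sum: 0
Gen 5: 2 over 3. Both 2&3? yes. Contrib: +1. Sum: 1
Gen 6: crossing 2x1. Both 2&3? no. Sum: 1
Gen 7: crossing 3x1. Both 2&3? no. Sum: 1
Gen 8: crossing 1x3. Both 2&3? no. Sum: 1
Gen 9: crossing 3x1. Both 2&3? no. Sum: 1
Gen 10: crossing 1x3. Both 2&3? no. Sum: 1
Gen 11: crossing 3x1. Both 2&3? no. Sum: 1

Answer: 1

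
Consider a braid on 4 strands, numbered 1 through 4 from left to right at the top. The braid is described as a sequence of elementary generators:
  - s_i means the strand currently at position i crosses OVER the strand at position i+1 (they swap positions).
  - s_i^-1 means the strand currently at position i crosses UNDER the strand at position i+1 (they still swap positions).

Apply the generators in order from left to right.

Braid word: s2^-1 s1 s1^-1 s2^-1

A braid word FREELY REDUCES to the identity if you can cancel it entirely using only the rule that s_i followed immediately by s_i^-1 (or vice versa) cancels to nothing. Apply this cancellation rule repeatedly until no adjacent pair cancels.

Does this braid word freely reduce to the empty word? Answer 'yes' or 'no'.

Gen 1 (s2^-1): push. Stack: [s2^-1]
Gen 2 (s1): push. Stack: [s2^-1 s1]
Gen 3 (s1^-1): cancels prior s1. Stack: [s2^-1]
Gen 4 (s2^-1): push. Stack: [s2^-1 s2^-1]
Reduced word: s2^-1 s2^-1

Answer: no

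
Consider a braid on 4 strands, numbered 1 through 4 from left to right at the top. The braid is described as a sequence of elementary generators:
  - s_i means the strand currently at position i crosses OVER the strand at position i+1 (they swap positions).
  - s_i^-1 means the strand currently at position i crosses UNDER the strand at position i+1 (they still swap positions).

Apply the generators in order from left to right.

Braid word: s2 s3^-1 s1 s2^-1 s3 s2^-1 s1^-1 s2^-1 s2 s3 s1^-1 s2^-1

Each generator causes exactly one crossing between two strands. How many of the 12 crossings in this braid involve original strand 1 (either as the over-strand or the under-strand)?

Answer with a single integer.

Gen 1: crossing 2x3. Involves strand 1? no. Count so far: 0
Gen 2: crossing 2x4. Involves strand 1? no. Count so far: 0
Gen 3: crossing 1x3. Involves strand 1? yes. Count so far: 1
Gen 4: crossing 1x4. Involves strand 1? yes. Count so far: 2
Gen 5: crossing 1x2. Involves strand 1? yes. Count so far: 3
Gen 6: crossing 4x2. Involves strand 1? no. Count so far: 3
Gen 7: crossing 3x2. Involves strand 1? no. Count so far: 3
Gen 8: crossing 3x4. Involves strand 1? no. Count so far: 3
Gen 9: crossing 4x3. Involves strand 1? no. Count so far: 3
Gen 10: crossing 4x1. Involves strand 1? yes. Count so far: 4
Gen 11: crossing 2x3. Involves strand 1? no. Count so far: 4
Gen 12: crossing 2x1. Involves strand 1? yes. Count so far: 5

Answer: 5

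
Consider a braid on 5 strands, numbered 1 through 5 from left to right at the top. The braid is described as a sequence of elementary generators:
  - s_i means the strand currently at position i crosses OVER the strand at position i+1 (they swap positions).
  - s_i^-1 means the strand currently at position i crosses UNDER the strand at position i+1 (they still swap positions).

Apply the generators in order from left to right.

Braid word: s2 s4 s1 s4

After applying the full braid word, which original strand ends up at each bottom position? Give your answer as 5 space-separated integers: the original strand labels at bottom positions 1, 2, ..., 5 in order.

Gen 1 (s2): strand 2 crosses over strand 3. Perm now: [1 3 2 4 5]
Gen 2 (s4): strand 4 crosses over strand 5. Perm now: [1 3 2 5 4]
Gen 3 (s1): strand 1 crosses over strand 3. Perm now: [3 1 2 5 4]
Gen 4 (s4): strand 5 crosses over strand 4. Perm now: [3 1 2 4 5]

Answer: 3 1 2 4 5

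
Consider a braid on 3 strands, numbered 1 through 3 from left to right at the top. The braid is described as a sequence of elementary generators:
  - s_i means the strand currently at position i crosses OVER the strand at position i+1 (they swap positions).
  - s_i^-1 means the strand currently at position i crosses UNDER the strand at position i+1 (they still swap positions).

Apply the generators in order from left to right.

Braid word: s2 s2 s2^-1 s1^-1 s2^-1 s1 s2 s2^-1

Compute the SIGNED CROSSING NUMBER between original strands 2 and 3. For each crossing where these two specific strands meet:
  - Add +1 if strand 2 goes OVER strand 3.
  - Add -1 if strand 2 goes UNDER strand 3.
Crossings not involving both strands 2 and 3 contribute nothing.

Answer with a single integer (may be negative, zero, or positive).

Gen 1: 2 over 3. Both 2&3? yes. Contrib: +1. Sum: 1
Gen 2: 3 over 2. Both 2&3? yes. Contrib: -1. Sum: 0
Gen 3: 2 under 3. Both 2&3? yes. Contrib: -1. Sum: -1
Gen 4: crossing 1x3. Both 2&3? no. Sum: -1
Gen 5: crossing 1x2. Both 2&3? no. Sum: -1
Gen 6: 3 over 2. Both 2&3? yes. Contrib: -1. Sum: -2
Gen 7: crossing 3x1. Both 2&3? no. Sum: -2
Gen 8: crossing 1x3. Both 2&3? no. Sum: -2

Answer: -2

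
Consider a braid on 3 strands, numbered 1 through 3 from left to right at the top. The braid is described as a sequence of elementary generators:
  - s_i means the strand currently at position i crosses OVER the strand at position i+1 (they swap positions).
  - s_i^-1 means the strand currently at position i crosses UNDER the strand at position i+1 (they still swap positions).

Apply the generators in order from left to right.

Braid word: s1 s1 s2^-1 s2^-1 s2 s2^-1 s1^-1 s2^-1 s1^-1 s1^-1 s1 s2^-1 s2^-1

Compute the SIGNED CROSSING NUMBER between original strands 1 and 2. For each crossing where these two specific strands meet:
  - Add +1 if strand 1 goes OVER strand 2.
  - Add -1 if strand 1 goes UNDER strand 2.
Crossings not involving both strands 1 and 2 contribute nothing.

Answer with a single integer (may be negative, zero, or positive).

Answer: -1

Derivation:
Gen 1: 1 over 2. Both 1&2? yes. Contrib: +1. Sum: 1
Gen 2: 2 over 1. Both 1&2? yes. Contrib: -1. Sum: 0
Gen 3: crossing 2x3. Both 1&2? no. Sum: 0
Gen 4: crossing 3x2. Both 1&2? no. Sum: 0
Gen 5: crossing 2x3. Both 1&2? no. Sum: 0
Gen 6: crossing 3x2. Both 1&2? no. Sum: 0
Gen 7: 1 under 2. Both 1&2? yes. Contrib: -1. Sum: -1
Gen 8: crossing 1x3. Both 1&2? no. Sum: -1
Gen 9: crossing 2x3. Both 1&2? no. Sum: -1
Gen 10: crossing 3x2. Both 1&2? no. Sum: -1
Gen 11: crossing 2x3. Both 1&2? no. Sum: -1
Gen 12: 2 under 1. Both 1&2? yes. Contrib: +1. Sum: 0
Gen 13: 1 under 2. Both 1&2? yes. Contrib: -1. Sum: -1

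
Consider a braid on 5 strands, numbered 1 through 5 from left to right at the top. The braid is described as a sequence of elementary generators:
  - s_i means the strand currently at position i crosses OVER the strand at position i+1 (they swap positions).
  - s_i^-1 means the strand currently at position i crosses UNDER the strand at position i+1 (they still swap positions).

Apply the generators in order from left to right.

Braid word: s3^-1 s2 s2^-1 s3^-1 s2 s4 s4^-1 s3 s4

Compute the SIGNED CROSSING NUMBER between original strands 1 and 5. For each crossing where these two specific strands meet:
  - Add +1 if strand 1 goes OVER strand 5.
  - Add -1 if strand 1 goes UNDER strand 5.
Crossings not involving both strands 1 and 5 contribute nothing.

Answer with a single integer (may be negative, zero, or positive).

Answer: 0

Derivation:
Gen 1: crossing 3x4. Both 1&5? no. Sum: 0
Gen 2: crossing 2x4. Both 1&5? no. Sum: 0
Gen 3: crossing 4x2. Both 1&5? no. Sum: 0
Gen 4: crossing 4x3. Both 1&5? no. Sum: 0
Gen 5: crossing 2x3. Both 1&5? no. Sum: 0
Gen 6: crossing 4x5. Both 1&5? no. Sum: 0
Gen 7: crossing 5x4. Both 1&5? no. Sum: 0
Gen 8: crossing 2x4. Both 1&5? no. Sum: 0
Gen 9: crossing 2x5. Both 1&5? no. Sum: 0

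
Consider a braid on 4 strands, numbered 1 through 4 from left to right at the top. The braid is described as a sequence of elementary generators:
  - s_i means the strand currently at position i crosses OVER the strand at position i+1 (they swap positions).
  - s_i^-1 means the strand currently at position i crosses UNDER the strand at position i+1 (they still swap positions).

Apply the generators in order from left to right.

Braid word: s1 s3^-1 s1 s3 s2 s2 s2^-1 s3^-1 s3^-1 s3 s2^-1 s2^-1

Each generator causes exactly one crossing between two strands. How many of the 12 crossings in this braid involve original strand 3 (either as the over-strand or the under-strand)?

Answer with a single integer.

Answer: 7

Derivation:
Gen 1: crossing 1x2. Involves strand 3? no. Count so far: 0
Gen 2: crossing 3x4. Involves strand 3? yes. Count so far: 1
Gen 3: crossing 2x1. Involves strand 3? no. Count so far: 1
Gen 4: crossing 4x3. Involves strand 3? yes. Count so far: 2
Gen 5: crossing 2x3. Involves strand 3? yes. Count so far: 3
Gen 6: crossing 3x2. Involves strand 3? yes. Count so far: 4
Gen 7: crossing 2x3. Involves strand 3? yes. Count so far: 5
Gen 8: crossing 2x4. Involves strand 3? no. Count so far: 5
Gen 9: crossing 4x2. Involves strand 3? no. Count so far: 5
Gen 10: crossing 2x4. Involves strand 3? no. Count so far: 5
Gen 11: crossing 3x4. Involves strand 3? yes. Count so far: 6
Gen 12: crossing 4x3. Involves strand 3? yes. Count so far: 7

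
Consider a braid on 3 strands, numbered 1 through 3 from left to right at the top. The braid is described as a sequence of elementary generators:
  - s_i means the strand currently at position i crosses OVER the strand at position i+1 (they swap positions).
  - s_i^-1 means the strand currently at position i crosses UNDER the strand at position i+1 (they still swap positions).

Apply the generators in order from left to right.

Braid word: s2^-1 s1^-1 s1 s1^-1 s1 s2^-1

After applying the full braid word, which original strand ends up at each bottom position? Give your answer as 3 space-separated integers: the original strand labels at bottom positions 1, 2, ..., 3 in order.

Answer: 1 2 3

Derivation:
Gen 1 (s2^-1): strand 2 crosses under strand 3. Perm now: [1 3 2]
Gen 2 (s1^-1): strand 1 crosses under strand 3. Perm now: [3 1 2]
Gen 3 (s1): strand 3 crosses over strand 1. Perm now: [1 3 2]
Gen 4 (s1^-1): strand 1 crosses under strand 3. Perm now: [3 1 2]
Gen 5 (s1): strand 3 crosses over strand 1. Perm now: [1 3 2]
Gen 6 (s2^-1): strand 3 crosses under strand 2. Perm now: [1 2 3]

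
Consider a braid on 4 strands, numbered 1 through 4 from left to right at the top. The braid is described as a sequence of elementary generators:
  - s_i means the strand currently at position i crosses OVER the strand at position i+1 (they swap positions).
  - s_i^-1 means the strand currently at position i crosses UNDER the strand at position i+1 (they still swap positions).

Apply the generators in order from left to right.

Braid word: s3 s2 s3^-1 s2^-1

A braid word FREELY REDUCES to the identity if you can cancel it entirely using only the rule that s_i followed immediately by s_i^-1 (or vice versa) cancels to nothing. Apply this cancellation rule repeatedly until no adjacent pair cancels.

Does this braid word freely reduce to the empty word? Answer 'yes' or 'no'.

Gen 1 (s3): push. Stack: [s3]
Gen 2 (s2): push. Stack: [s3 s2]
Gen 3 (s3^-1): push. Stack: [s3 s2 s3^-1]
Gen 4 (s2^-1): push. Stack: [s3 s2 s3^-1 s2^-1]
Reduced word: s3 s2 s3^-1 s2^-1

Answer: no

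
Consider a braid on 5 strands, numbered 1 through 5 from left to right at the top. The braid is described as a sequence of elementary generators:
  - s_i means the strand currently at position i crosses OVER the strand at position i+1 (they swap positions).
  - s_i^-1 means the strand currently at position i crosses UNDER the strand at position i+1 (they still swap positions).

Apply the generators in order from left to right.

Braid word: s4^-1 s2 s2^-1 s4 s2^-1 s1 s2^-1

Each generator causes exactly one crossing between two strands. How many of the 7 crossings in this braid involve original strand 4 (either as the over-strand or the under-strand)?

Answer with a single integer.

Answer: 2

Derivation:
Gen 1: crossing 4x5. Involves strand 4? yes. Count so far: 1
Gen 2: crossing 2x3. Involves strand 4? no. Count so far: 1
Gen 3: crossing 3x2. Involves strand 4? no. Count so far: 1
Gen 4: crossing 5x4. Involves strand 4? yes. Count so far: 2
Gen 5: crossing 2x3. Involves strand 4? no. Count so far: 2
Gen 6: crossing 1x3. Involves strand 4? no. Count so far: 2
Gen 7: crossing 1x2. Involves strand 4? no. Count so far: 2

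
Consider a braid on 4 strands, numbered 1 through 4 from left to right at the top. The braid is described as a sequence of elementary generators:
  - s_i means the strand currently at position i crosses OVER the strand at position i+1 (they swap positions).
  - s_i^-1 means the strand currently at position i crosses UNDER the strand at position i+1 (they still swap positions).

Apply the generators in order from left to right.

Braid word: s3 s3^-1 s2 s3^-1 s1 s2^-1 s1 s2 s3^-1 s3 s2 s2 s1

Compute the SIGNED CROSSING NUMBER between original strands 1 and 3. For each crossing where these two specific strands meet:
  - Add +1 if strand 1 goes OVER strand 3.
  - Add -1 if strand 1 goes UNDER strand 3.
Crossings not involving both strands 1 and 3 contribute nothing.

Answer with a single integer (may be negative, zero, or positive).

Gen 1: crossing 3x4. Both 1&3? no. Sum: 0
Gen 2: crossing 4x3. Both 1&3? no. Sum: 0
Gen 3: crossing 2x3. Both 1&3? no. Sum: 0
Gen 4: crossing 2x4. Both 1&3? no. Sum: 0
Gen 5: 1 over 3. Both 1&3? yes. Contrib: +1. Sum: 1
Gen 6: crossing 1x4. Both 1&3? no. Sum: 1
Gen 7: crossing 3x4. Both 1&3? no. Sum: 1
Gen 8: 3 over 1. Both 1&3? yes. Contrib: -1. Sum: 0
Gen 9: crossing 3x2. Both 1&3? no. Sum: 0
Gen 10: crossing 2x3. Both 1&3? no. Sum: 0
Gen 11: 1 over 3. Both 1&3? yes. Contrib: +1. Sum: 1
Gen 12: 3 over 1. Both 1&3? yes. Contrib: -1. Sum: 0
Gen 13: crossing 4x1. Both 1&3? no. Sum: 0

Answer: 0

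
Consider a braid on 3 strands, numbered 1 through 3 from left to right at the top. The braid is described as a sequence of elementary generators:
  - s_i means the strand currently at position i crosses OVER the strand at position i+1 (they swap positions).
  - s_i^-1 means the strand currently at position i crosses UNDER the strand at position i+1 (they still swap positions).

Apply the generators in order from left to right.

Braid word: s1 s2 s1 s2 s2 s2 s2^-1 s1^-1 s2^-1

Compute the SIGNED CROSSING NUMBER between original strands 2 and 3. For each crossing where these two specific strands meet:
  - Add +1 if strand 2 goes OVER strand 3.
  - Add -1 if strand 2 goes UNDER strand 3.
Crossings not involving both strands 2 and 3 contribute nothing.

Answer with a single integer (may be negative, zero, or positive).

Answer: 2

Derivation:
Gen 1: crossing 1x2. Both 2&3? no. Sum: 0
Gen 2: crossing 1x3. Both 2&3? no. Sum: 0
Gen 3: 2 over 3. Both 2&3? yes. Contrib: +1. Sum: 1
Gen 4: crossing 2x1. Both 2&3? no. Sum: 1
Gen 5: crossing 1x2. Both 2&3? no. Sum: 1
Gen 6: crossing 2x1. Both 2&3? no. Sum: 1
Gen 7: crossing 1x2. Both 2&3? no. Sum: 1
Gen 8: 3 under 2. Both 2&3? yes. Contrib: +1. Sum: 2
Gen 9: crossing 3x1. Both 2&3? no. Sum: 2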